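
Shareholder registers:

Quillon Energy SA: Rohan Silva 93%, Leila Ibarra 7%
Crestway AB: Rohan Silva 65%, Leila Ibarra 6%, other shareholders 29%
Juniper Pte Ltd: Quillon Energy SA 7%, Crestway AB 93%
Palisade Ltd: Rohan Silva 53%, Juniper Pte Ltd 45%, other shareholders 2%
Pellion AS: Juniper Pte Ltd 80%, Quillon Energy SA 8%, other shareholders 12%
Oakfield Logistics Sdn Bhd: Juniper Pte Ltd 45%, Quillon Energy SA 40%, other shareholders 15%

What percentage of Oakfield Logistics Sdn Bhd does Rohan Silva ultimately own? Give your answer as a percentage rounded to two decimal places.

67.33%

Rohan reaches Oakfield along 3 paths.
Via Quillon → Juniper: 93% × 7% × 45% = 2.9295%.
Via Crestway → Juniper: 65% × 93% × 45% = 27.2025%.
Via Quillon: 93% × 40% = 37.2%.
Total: 2.9295% + 27.2025% + 37.2% = 67.332%.
Rounded: 67.33%.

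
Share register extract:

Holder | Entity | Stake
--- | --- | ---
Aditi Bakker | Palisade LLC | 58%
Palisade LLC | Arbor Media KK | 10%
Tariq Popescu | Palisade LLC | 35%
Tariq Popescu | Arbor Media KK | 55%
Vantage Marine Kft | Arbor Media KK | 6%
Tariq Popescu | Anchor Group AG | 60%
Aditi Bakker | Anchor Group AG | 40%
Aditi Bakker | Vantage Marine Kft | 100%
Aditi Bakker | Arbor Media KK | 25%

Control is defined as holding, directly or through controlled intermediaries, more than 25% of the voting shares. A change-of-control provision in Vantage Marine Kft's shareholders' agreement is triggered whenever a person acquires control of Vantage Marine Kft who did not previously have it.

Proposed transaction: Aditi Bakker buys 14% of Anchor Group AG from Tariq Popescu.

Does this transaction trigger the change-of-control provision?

The purchase adds only to Aditi's holdings (Tariq's stake shrinks), so Aditi is the only person who could newly come to control Vantage.
Aditi holds 100% of Vantage, so Aditi controls Vantage.
So Aditi already controls Vantage before the transaction.
After the purchase, Aditi's direct stake in Anchor rises to 40% + 14% = 54%, and Tariq's stake falls to 46%.
Aditi controlled Vantage already, so this is not a new person acquiring control; every other person's position is unchanged or reduced.
No new person acquires control, so the clause is not triggered.

No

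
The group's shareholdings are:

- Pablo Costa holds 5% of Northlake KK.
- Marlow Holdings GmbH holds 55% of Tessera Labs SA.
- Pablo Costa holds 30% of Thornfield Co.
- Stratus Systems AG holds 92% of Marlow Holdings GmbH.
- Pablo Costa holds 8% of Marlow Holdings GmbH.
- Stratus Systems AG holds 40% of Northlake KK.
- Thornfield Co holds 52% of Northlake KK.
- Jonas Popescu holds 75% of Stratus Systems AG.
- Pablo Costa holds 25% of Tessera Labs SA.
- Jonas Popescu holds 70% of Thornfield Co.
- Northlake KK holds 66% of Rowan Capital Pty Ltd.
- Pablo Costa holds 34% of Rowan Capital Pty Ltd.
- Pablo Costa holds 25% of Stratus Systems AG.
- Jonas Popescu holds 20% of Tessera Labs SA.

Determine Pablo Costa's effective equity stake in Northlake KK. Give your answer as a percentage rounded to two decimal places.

30.60%

Pablo reaches Northlake along 3 paths.
Via Thornfield: 30% × 52% = 15.6%.
Via Stratus: 25% × 40% = 10%.
Direct stake: 5% = 5%.
Total: 15.6% + 10% + 5% = 30.6%.
Rounded: 30.60%.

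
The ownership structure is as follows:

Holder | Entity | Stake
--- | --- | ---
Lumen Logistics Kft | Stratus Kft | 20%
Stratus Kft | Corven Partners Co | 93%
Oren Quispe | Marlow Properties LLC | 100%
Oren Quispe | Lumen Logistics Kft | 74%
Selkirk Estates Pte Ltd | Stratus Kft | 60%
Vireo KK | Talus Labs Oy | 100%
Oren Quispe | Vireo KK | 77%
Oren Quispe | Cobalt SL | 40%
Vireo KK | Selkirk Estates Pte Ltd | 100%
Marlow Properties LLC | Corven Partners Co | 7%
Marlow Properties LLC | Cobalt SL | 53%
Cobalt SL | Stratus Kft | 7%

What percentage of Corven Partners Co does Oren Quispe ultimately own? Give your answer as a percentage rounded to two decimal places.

69.78%

Oren reaches Corven along 5 paths.
Via Vireo → Selkirk → Stratus: 77% × 100% × 60% × 93% = 42.966%.
Via Lumen → Stratus: 74% × 20% × 93% = 13.764%.
Via Cobalt → Stratus: 40% × 7% × 93% = 2.604%.
Via Marlow → Cobalt → Stratus: 100% × 53% × 7% × 93% = 3.4503%.
Via Marlow: 100% × 7% = 7%.
Total: 42.966% + 13.764% + 2.604% + 3.4503% + 7% = 69.7843%.
Rounded: 69.78%.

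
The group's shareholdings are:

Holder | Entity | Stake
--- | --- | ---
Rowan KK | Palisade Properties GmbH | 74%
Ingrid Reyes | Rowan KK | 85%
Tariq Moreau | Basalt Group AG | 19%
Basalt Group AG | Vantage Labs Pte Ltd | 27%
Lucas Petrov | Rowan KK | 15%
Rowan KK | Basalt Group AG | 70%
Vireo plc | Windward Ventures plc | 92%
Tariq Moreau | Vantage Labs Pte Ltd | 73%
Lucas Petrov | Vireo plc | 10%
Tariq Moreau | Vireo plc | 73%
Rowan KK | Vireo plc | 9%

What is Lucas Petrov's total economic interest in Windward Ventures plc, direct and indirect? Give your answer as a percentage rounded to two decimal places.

Lucas reaches Windward along 2 paths.
Via Vireo: 10% × 92% = 9.2%.
Via Rowan → Vireo: 15% × 9% × 92% = 1.242%.
Total: 9.2% + 1.242% = 10.442%.
Rounded: 10.44%.

10.44%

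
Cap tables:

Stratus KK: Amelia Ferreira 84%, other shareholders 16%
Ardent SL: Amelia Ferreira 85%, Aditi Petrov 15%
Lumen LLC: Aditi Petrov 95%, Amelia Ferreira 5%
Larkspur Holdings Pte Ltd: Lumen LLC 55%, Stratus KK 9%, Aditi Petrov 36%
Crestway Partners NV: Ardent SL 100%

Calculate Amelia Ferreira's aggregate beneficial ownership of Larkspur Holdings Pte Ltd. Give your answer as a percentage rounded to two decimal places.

10.31%

Amelia reaches Larkspur along 2 paths.
Via Lumen: 5% × 55% = 2.75%.
Via Stratus: 84% × 9% = 7.56%.
Total: 2.75% + 7.56% = 10.31%.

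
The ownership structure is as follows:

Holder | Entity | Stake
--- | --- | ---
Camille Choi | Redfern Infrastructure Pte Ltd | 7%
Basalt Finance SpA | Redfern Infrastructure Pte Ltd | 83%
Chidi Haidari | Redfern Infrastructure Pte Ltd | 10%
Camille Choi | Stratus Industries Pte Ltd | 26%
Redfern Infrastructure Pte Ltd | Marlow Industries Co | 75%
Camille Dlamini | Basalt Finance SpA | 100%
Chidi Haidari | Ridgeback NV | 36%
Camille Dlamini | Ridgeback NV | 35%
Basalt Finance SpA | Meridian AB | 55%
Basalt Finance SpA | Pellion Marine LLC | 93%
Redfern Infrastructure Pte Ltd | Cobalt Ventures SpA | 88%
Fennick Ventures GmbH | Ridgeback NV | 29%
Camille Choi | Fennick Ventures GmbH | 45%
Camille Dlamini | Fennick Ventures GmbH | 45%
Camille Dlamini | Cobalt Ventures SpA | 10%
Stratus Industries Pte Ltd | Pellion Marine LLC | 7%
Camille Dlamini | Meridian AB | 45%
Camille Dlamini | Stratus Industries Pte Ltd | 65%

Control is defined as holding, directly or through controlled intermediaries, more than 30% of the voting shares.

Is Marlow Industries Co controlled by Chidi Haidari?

No

Chidi holds 36% of Ridgeback, so Chidi controls Ridgeback.
Neither Chidi nor any entity Chidi controls holds any voting interest in Marlow.
So Chidi does not control Marlow.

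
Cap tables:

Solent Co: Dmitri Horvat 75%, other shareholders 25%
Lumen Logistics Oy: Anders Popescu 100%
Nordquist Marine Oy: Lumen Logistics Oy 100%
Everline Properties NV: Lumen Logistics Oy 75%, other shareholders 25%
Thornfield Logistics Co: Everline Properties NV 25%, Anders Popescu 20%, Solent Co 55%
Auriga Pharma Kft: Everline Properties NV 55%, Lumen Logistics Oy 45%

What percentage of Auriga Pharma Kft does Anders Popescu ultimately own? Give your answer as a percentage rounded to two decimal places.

Anders reaches Auriga along 2 paths.
Via Lumen → Everline: 100% × 75% × 55% = 41.25%.
Via Lumen: 100% × 45% = 45%.
Total: 41.25% + 45% = 86.25%.

86.25%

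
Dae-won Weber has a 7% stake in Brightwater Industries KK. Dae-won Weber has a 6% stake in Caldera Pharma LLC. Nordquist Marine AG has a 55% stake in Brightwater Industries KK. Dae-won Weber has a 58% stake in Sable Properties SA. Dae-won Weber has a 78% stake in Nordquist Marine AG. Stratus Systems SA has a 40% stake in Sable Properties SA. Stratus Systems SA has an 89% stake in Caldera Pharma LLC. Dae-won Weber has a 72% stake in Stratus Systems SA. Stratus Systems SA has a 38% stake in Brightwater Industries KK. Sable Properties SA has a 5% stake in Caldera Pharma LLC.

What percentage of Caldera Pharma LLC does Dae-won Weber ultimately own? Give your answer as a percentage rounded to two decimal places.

74.42%

Dae-won reaches Caldera along 4 paths.
Via Sable: 58% × 5% = 2.9%.
Via Stratus → Sable: 72% × 40% × 5% = 1.44%.
Direct stake: 6% = 6%.
Via Stratus: 72% × 89% = 64.08%.
Total: 2.9% + 1.44% + 6% + 64.08% = 74.42%.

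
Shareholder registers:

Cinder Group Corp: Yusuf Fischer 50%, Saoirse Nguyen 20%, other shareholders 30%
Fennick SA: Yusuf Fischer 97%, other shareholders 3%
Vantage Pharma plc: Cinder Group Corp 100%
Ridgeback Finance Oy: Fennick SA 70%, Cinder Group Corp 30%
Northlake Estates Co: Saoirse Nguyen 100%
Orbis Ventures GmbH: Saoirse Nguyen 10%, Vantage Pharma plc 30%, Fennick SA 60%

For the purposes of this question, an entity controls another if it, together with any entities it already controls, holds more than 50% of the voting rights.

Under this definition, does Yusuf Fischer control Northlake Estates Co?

Yusuf holds 97% of Fennick, so Yusuf controls Fennick.
Fennick holds 70% of Ridgeback, so Yusuf controls Ridgeback.
Fennick holds 60% of Orbis, so Yusuf controls Orbis.
Neither Yusuf nor any entity Yusuf controls holds any voting interest in Northlake.
So Yusuf does not control Northlake.

No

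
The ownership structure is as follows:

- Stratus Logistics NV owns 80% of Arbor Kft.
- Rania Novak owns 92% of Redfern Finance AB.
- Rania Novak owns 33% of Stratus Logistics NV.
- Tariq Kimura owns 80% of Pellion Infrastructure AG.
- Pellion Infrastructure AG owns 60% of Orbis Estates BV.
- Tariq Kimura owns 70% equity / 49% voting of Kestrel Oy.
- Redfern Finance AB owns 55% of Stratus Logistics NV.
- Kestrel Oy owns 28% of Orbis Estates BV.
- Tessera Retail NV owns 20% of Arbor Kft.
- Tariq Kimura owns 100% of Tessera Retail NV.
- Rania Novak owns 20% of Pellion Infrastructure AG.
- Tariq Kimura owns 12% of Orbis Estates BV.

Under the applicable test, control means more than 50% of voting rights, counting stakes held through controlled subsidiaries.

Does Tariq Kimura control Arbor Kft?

Tariq holds 80% of Pellion, so Tariq controls Pellion.
Tariq and Pellion together hold 12% + 60% = 72% of Orbis, so Tariq controls Orbis.
Tariq holds 100% of Tessera, so Tariq controls Tessera.
In Arbor, Tariq's side holds only 20%, not > 50%.
So Tariq does not control Arbor.

No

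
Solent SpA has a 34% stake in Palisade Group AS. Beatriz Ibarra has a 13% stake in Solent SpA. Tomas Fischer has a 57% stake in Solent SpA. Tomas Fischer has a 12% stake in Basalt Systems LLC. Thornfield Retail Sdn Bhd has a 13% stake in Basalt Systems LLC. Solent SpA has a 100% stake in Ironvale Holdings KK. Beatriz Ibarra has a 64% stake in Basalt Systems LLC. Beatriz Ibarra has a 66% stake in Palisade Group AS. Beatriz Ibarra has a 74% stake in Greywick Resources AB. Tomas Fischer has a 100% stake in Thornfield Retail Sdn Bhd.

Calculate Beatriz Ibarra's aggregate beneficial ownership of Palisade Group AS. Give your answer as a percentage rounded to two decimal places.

Beatriz reaches Palisade along 2 paths.
Via Solent: 13% × 34% = 4.42%.
Direct stake: 66% = 66%.
Total: 4.42% + 66% = 70.42%.

70.42%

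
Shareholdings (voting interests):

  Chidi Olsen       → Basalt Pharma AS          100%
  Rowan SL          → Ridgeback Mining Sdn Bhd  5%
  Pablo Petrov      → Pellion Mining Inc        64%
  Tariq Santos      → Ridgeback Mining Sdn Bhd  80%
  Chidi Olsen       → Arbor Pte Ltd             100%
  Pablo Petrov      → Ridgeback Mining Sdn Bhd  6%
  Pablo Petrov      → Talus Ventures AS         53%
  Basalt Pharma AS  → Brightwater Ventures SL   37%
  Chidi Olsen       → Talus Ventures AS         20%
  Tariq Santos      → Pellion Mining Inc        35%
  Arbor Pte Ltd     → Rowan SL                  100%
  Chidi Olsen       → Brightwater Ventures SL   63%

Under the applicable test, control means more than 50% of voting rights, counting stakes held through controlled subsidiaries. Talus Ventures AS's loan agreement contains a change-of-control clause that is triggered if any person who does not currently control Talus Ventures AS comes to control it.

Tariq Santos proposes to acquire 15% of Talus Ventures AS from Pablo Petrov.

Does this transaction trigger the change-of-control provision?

The purchase adds only to Tariq's holdings (Pablo's stake shrinks), so Tariq is the only person who could newly come to control Talus.
Tariq holds 80% of Ridgeback, so Tariq controls Ridgeback.
Neither Tariq nor any entity Tariq controls holds any voting interest in Talus.
So before the transaction, Tariq does not control Talus.
After the purchase, Tariq holds 15% of Talus directly, and Pablo's stake falls to 38%.
After the transaction, Tariq's side holds 15% of Talus, not > 50%, so Tariq still does not control Talus.
No new person acquires control, so the clause is not triggered.

No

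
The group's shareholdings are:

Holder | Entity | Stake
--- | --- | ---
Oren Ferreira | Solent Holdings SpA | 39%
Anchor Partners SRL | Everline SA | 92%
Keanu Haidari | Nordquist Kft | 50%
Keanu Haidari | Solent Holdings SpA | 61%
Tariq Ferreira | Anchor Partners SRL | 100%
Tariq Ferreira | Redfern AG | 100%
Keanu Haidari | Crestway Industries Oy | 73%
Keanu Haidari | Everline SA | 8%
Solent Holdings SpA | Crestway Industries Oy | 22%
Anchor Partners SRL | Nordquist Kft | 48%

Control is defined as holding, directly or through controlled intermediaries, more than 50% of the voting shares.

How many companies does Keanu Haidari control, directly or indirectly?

Keanu holds 61% of Solent, so Keanu controls Solent.
Keanu and Solent together hold 73% + 22% = 95% of Crestway, so Keanu controls Crestway.
No other company's threshold is met.
Keanu controls 2 companies.

2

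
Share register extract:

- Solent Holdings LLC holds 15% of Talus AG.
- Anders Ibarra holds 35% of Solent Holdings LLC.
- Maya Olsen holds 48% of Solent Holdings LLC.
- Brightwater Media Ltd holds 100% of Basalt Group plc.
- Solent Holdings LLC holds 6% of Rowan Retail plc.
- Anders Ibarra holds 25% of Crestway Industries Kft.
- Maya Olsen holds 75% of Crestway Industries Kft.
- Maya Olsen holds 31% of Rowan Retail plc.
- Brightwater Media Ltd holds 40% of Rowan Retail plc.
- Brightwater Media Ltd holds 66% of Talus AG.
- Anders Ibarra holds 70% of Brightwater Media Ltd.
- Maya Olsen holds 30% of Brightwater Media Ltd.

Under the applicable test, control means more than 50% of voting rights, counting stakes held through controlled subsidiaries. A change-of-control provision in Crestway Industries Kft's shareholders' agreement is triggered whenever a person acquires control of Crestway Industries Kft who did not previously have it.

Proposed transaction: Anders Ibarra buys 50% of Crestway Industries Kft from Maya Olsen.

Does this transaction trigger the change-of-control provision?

Yes

The purchase adds only to Anders's holdings (Maya's stake shrinks), so Anders is the only person who could newly come to control Crestway.
Anders holds 70% of Brightwater, so Anders controls Brightwater.
Brightwater holds 66% of Talus, so Anders controls Talus.
Brightwater holds 100% of Basalt, so Anders controls Basalt.
In Crestway, Anders's side holds only 25%, not > 50%.
So before the transaction, Anders does not control Crestway.
After the purchase, Anders's direct stake in Crestway rises to 25% + 50% = 75%, and Maya's stake falls to 25%.
Anders holds 75% of Crestway, so Anders controls Crestway.
Anders did not control Crestway before and does after, so the clause is triggered.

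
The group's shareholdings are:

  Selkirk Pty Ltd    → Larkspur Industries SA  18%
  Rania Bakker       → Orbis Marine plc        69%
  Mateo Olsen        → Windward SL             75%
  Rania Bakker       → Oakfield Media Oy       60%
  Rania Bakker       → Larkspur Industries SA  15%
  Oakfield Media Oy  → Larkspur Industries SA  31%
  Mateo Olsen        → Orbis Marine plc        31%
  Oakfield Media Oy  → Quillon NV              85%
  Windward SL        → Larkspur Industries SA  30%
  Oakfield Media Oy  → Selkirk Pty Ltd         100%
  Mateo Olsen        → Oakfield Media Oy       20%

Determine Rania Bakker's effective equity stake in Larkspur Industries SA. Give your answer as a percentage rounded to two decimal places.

Rania reaches Larkspur along 3 paths.
Via Oakfield → Selkirk: 60% × 100% × 18% = 10.8%.
Via Oakfield: 60% × 31% = 18.6%.
Direct stake: 15% = 15%.
Total: 10.8% + 18.6% + 15% = 44.4%.
Rounded: 44.40%.

44.40%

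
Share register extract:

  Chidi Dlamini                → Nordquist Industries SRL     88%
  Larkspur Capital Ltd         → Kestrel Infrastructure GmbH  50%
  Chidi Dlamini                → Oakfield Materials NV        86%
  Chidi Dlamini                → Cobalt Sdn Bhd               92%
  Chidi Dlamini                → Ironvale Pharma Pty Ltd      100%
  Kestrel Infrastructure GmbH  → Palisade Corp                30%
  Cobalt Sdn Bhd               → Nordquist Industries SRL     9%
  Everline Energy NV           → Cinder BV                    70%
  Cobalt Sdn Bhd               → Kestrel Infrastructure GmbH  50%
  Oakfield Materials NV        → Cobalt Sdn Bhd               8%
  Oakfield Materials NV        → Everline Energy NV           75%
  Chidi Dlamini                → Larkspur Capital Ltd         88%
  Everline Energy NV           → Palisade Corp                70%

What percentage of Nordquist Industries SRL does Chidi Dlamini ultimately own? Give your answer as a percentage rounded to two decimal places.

Chidi reaches Nordquist along 3 paths.
Direct stake: 88% = 88%.
Via Oakfield → Cobalt: 86% × 8% × 9% = 0.6192%.
Via Cobalt: 92% × 9% = 8.28%.
Total: 88% + 0.6192% + 8.28% = 96.8992%.
Rounded: 96.90%.

96.90%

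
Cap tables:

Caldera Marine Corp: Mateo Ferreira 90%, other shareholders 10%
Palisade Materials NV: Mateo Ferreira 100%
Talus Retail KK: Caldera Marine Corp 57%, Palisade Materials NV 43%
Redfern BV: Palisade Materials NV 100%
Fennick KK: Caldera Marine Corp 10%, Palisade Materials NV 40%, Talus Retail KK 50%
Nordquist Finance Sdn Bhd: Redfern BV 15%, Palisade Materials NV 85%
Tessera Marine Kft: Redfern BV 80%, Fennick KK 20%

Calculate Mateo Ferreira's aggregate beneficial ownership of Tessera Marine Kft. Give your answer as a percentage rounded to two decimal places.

99.23%

Mateo reaches Tessera along 5 paths.
Via Palisade → Redfern: 100% × 100% × 80% = 80%.
Via Caldera → Fennick: 90% × 10% × 20% = 1.8%.
Via Palisade → Fennick: 100% × 40% × 20% = 8%.
Via Caldera → Talus → Fennick: 90% × 57% × 50% × 20% = 5.13%.
Via Palisade → Talus → Fennick: 100% × 43% × 50% × 20% = 4.3%.
Total: 80% + 1.8% + 8% + 5.13% + 4.3% = 99.23%.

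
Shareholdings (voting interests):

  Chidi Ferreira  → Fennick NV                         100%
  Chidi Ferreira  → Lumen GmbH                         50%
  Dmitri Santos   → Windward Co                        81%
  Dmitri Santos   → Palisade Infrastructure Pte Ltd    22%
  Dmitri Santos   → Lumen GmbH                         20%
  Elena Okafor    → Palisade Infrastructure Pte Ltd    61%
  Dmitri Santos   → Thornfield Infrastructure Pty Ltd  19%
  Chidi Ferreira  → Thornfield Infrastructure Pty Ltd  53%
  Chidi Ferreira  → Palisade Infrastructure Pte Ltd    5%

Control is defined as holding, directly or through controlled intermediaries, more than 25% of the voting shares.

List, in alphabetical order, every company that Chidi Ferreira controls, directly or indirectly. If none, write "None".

Chidi holds 53% of Thornfield, so Chidi controls Thornfield.
Chidi holds 100% of Fennick, so Chidi controls Fennick.
Chidi holds 50% of Lumen, so Chidi controls Lumen.
No other company's threshold is met.

Fennick NV, Lumen GmbH, Thornfield Infrastructure Pty Ltd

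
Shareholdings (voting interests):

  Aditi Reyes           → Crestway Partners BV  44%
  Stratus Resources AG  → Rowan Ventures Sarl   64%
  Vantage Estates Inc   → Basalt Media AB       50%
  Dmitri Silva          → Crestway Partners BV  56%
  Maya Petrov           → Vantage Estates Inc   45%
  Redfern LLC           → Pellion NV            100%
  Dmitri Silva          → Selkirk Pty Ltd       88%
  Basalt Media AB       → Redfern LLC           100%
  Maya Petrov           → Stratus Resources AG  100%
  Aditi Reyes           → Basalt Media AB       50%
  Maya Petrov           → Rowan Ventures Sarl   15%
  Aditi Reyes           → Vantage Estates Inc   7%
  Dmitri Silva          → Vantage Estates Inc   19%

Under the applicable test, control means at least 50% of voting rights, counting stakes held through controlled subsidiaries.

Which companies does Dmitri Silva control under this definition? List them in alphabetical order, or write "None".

Crestway Partners BV, Selkirk Pty Ltd

Dmitri holds 88% of Selkirk, so Dmitri controls Selkirk.
Dmitri holds 56% of Crestway, so Dmitri controls Crestway.
No other company's threshold is met.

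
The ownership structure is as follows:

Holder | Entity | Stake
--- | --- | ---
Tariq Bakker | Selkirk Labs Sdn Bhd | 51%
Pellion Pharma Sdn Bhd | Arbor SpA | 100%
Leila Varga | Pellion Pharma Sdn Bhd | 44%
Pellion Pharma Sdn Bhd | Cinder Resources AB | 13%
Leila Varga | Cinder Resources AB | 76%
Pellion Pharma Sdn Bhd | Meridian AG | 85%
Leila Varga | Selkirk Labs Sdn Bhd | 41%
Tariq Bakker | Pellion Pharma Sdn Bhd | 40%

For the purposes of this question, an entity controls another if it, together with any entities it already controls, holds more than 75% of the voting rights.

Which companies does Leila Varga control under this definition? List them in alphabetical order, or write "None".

Cinder Resources AB

Leila holds 76% of Cinder, so Leila controls Cinder.
No other company's threshold is met.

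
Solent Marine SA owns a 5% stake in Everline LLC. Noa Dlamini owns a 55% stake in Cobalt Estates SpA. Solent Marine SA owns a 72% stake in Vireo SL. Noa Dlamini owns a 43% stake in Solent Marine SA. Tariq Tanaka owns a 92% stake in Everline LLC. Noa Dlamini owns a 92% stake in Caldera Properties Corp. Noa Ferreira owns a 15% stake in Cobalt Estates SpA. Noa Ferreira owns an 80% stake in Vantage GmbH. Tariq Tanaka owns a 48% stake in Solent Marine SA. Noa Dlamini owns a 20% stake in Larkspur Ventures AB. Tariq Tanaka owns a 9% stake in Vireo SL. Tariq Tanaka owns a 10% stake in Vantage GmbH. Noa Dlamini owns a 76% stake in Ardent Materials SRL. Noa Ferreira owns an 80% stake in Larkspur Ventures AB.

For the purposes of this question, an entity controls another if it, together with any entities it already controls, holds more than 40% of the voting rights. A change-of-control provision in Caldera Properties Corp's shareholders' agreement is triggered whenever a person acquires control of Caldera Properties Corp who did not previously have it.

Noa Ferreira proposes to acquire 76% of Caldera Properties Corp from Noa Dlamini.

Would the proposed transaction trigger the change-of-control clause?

Yes

The purchase adds only to Noa Ferreira's holdings (Noa Dlamini's stake shrinks), so Noa Ferreira is the only person who could newly come to control Caldera.
Noa Ferreira holds 80% of Larkspur, so Noa Ferreira controls Larkspur.
Noa Ferreira holds 80% of Vantage, so Noa Ferreira controls Vantage.
Neither Noa Ferreira nor any entity Noa Ferreira controls holds any voting interest in Caldera.
So before the transaction, Noa Ferreira does not control Caldera.
After the purchase, Noa Ferreira holds 76% of Caldera directly, and Noa Dlamini's stake falls to 16%.
Noa Ferreira holds 76% of Caldera, so Noa Ferreira controls Caldera.
Noa Ferreira did not control Caldera before and does after, so the clause is triggered.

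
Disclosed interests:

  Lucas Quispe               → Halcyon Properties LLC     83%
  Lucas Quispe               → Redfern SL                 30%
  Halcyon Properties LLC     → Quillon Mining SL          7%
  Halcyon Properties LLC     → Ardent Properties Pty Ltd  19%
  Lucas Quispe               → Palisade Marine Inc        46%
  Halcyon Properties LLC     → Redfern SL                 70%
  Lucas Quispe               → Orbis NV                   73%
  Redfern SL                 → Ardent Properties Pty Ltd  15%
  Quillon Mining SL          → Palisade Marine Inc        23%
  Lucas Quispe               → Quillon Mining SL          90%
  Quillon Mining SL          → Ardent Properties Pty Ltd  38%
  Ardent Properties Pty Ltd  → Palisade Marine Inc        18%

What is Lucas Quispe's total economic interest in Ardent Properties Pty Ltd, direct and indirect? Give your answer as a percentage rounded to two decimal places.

Lucas reaches Ardent along 5 paths.
Via Redfern: 30% × 15% = 4.5%.
Via Halcyon → Redfern: 83% × 70% × 15% = 8.715%.
Via Quillon: 90% × 38% = 34.2%.
Via Halcyon → Quillon: 83% × 7% × 38% = 2.2078%.
Via Halcyon: 83% × 19% = 15.77%.
Total: 4.5% + 8.715% + 34.2% + 2.2078% + 15.77% = 65.3928%.
Rounded: 65.39%.

65.39%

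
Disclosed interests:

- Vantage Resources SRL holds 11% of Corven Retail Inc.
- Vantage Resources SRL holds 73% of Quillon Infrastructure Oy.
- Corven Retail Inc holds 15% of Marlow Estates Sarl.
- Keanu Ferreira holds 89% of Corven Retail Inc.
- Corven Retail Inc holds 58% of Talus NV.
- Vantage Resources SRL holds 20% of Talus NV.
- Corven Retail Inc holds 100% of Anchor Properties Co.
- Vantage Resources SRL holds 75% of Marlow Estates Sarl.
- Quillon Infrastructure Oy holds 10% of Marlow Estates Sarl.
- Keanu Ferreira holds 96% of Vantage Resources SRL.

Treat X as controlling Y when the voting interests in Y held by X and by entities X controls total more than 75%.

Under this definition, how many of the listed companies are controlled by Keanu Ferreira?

Keanu holds 96% of Vantage, so Keanu controls Vantage.
Vantage and Keanu together hold 11% + 89% = 100% of Corven, so Keanu controls Corven.
Corven holds 100% of Anchor, so Keanu controls Anchor.
Vantage and Corven together hold 20% + 58% = 78% of Talus, so Keanu controls Talus.
Vantage and Corven together hold 75% + 15% = 90% of Marlow, so Keanu controls Marlow.
No other company's threshold is met.
Keanu controls 5 companies.

5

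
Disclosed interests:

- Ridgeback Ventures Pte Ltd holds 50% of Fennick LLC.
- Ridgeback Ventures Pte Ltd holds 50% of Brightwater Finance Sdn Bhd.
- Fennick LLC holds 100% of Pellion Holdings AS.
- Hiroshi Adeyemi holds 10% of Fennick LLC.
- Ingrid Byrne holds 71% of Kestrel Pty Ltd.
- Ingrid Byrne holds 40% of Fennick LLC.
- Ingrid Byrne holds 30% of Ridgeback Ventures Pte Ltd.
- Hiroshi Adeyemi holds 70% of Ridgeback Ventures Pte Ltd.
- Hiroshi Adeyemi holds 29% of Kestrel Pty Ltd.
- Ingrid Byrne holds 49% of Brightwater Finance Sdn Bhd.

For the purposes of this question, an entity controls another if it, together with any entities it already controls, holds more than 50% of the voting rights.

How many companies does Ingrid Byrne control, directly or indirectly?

Ingrid holds 71% of Kestrel, so Ingrid controls Kestrel.
No other company's threshold is met.
Ingrid controls 1 company.

1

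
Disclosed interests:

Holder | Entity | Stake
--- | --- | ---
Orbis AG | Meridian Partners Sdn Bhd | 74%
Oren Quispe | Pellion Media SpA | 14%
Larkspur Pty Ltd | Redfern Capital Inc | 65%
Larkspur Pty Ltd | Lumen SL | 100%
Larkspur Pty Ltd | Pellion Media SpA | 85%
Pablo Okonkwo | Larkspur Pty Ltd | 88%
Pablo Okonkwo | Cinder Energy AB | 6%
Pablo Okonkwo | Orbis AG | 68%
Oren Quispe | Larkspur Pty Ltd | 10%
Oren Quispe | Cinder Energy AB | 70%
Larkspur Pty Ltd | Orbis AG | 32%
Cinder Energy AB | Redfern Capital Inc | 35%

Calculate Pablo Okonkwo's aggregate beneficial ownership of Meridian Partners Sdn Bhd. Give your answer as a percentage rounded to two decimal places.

Pablo reaches Meridian along 2 paths.
Via Orbis: 68% × 74% = 50.32%.
Via Larkspur → Orbis: 88% × 32% × 74% = 20.8384%.
Total: 50.32% + 20.8384% = 71.1584%.
Rounded: 71.16%.

71.16%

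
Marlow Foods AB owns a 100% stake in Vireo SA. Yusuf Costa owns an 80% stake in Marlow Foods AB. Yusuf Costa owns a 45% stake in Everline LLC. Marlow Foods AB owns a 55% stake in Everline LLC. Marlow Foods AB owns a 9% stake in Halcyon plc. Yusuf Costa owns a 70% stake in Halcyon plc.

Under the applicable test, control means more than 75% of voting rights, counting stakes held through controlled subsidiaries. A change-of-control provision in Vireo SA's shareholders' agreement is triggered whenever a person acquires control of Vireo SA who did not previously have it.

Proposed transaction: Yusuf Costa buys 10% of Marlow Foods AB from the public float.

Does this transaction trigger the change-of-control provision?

No

The purchase changes only Yusuf's holdings, so Yusuf is the only person who could newly come to control Vireo.
Yusuf holds 80% of Marlow, so Yusuf controls Marlow.
Marlow holds 100% of Vireo, so Yusuf controls Vireo.
So Yusuf already controls Vireo before the transaction.
After the purchase, Yusuf's direct stake in Marlow rises to 80% + 10% = 90%.
Yusuf controlled Vireo already, so this is not a new person acquiring control; every other person's position is unchanged or reduced.
No new person acquires control, so the clause is not triggered.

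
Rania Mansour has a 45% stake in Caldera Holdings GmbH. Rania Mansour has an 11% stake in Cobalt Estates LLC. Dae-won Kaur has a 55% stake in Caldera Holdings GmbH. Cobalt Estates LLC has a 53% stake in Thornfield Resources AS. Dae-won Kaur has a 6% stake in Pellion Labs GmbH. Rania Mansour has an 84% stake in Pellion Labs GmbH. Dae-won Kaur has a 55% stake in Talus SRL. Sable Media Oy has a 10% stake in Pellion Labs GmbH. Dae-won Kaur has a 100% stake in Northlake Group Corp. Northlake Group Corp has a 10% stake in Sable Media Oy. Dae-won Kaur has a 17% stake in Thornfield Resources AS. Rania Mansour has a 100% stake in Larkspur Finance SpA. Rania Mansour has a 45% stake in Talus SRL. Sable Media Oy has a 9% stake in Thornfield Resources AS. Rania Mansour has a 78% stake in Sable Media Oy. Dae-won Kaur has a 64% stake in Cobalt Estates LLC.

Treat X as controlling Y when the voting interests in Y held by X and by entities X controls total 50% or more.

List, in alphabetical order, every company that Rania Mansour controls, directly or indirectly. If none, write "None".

Rania holds 78% of Sable, so Rania controls Sable.
Rania and Sable together hold 84% + 10% = 94% of Pellion, so Rania controls Pellion.
Rania holds 100% of Larkspur, so Rania controls Larkspur.
No other company's threshold is met.

Larkspur Finance SpA, Pellion Labs GmbH, Sable Media Oy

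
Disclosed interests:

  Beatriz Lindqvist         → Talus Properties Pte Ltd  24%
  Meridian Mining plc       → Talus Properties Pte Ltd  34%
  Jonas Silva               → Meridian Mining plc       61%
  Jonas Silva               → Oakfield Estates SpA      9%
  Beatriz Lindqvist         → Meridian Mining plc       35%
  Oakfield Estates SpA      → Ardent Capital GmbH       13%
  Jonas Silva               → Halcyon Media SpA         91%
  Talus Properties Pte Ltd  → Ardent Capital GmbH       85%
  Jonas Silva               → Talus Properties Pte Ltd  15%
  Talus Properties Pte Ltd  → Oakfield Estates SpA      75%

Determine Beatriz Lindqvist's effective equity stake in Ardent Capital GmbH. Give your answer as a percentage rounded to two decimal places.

Beatriz reaches Ardent along 4 paths.
Via Meridian → Talus: 35% × 34% × 85% = 10.115%.
Via Talus: 24% × 85% = 20.4%.
Via Meridian → Talus → Oakfield: 35% × 34% × 75% × 13% = 1.16025%.
Via Talus → Oakfield: 24% × 75% × 13% = 2.34%.
Total: 10.115% + 20.4% + 1.16025% + 2.34% = 34.01525%.
Rounded: 34.02%.

34.02%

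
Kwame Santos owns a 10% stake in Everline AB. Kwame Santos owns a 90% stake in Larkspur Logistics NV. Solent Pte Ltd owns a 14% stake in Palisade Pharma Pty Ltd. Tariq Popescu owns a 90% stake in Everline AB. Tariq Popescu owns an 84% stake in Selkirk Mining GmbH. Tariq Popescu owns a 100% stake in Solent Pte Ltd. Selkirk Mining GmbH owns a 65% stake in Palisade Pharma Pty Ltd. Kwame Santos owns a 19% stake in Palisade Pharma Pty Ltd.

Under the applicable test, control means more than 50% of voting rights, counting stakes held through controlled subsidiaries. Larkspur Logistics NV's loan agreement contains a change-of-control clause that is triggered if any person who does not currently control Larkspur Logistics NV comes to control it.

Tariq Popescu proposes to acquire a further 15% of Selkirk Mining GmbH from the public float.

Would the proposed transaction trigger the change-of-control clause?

No

The purchase changes only Tariq's holdings, so Tariq is the only person who could newly come to control Larkspur.
Tariq holds 100% of Solent, so Tariq controls Solent.
Tariq holds 84% of Selkirk, so Tariq controls Selkirk.
Selkirk and Solent together hold 65% + 14% = 79% of Palisade, so Tariq controls Palisade.
Tariq holds 90% of Everline, so Tariq controls Everline.
Neither Tariq nor any entity Tariq controls holds any voting interest in Larkspur.
So before the transaction, Tariq does not control Larkspur.
After the purchase, Tariq's direct stake in Selkirk rises to 84% + 15% = 99%.
Tariq holds 99% of Selkirk, so Tariq controls Selkirk.
After the transaction, neither Tariq nor any entity Tariq controls holds a voting interest in Larkspur, so Tariq still does not control it.
No new person acquires control, so the clause is not triggered.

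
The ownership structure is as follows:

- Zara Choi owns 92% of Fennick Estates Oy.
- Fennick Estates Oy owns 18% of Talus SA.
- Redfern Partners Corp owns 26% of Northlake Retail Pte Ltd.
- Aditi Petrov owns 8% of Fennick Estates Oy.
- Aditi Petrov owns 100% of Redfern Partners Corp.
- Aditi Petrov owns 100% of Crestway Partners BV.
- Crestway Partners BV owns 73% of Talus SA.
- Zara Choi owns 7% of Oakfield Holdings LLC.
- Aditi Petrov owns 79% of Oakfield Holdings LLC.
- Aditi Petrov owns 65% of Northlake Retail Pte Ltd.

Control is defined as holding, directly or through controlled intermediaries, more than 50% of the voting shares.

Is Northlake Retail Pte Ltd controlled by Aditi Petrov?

Yes

Aditi holds 100% of Redfern, so Aditi controls Redfern.
Redfern and Aditi together hold 26% + 65% = 91% of Northlake, so Aditi controls Northlake.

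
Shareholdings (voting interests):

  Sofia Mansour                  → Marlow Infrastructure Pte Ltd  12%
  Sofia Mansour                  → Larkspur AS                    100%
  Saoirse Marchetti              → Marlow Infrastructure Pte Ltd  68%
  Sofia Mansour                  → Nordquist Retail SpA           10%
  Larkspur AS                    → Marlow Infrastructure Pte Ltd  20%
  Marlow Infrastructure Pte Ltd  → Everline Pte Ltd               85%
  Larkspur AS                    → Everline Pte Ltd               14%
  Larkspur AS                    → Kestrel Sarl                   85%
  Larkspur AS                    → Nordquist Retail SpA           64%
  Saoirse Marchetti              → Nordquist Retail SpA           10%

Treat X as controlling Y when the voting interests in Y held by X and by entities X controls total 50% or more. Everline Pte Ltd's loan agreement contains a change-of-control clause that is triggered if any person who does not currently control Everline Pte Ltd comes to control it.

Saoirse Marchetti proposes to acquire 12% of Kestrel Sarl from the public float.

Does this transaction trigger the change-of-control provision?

The purchase changes only Saoirse's holdings, so Saoirse is the only person who could newly come to control Everline.
Saoirse holds 68% of Marlow, so Saoirse controls Marlow.
Marlow holds 85% of Everline, so Saoirse controls Everline.
So Saoirse already controls Everline before the transaction.
After the purchase, Saoirse holds 12% of Kestrel directly.
Saoirse controlled Everline already, so this is not a new person acquiring control; every other person's position is unchanged or reduced.
No new person acquires control, so the clause is not triggered.

No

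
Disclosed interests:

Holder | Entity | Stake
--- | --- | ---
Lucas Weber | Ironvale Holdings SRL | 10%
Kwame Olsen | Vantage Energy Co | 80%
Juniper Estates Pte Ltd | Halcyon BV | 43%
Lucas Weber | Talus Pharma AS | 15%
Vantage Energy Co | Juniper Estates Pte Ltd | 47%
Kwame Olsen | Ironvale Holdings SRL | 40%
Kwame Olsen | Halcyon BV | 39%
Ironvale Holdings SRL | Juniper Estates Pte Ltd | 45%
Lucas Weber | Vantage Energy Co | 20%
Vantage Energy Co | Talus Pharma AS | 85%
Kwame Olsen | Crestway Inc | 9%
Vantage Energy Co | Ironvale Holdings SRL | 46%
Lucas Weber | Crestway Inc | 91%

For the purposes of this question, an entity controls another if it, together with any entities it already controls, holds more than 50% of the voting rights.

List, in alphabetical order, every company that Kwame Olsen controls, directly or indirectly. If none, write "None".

Halcyon BV, Ironvale Holdings SRL, Juniper Estates Pte Ltd, Talus Pharma AS, Vantage Energy Co

Kwame holds 80% of Vantage, so Kwame controls Vantage.
Kwame and Vantage together hold 40% + 46% = 86% of Ironvale, so Kwame controls Ironvale.
Vantage holds 85% of Talus, so Kwame controls Talus.
Vantage and Ironvale together hold 47% + 45% = 92% of Juniper, so Kwame controls Juniper.
Kwame and Juniper together hold 39% + 43% = 82% of Halcyon, so Kwame controls Halcyon.
No other company's threshold is met.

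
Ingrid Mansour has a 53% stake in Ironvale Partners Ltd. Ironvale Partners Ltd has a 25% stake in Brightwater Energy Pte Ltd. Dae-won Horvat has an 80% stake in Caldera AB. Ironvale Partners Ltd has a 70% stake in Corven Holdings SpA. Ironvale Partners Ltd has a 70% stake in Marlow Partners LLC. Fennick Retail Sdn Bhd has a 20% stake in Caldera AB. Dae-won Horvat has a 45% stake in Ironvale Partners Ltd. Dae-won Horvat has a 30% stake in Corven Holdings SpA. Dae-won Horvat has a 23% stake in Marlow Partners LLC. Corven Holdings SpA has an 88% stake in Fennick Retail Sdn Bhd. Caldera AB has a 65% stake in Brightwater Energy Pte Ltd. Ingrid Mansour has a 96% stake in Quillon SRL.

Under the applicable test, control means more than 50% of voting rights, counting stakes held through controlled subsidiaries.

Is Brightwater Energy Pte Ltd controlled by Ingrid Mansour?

No

Ingrid holds 53% of Ironvale, so Ingrid controls Ironvale.
Ironvale holds 70% of Marlow, so Ingrid controls Marlow.
Ironvale holds 70% of Corven, so Ingrid controls Corven.
Corven holds 88% of Fennick, so Ingrid controls Fennick.
Ingrid holds 96% of Quillon, so Ingrid controls Quillon.
In Brightwater, Ingrid's side holds only 25%, not > 50%.
So Ingrid does not control Brightwater.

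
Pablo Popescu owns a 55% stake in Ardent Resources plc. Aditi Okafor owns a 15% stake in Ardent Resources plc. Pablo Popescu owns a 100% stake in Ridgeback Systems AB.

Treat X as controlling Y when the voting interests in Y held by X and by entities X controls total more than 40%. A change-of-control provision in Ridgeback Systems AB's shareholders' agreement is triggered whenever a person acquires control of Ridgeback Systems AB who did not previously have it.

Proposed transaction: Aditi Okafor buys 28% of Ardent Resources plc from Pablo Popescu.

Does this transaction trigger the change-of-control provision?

No

The purchase adds only to Aditi's holdings (Pablo's stake shrinks), so Aditi is the only person who could newly come to control Ridgeback.
Aditi's largest direct stake is 15% in Ardent, which does not meet the threshold, so Aditi controls no company.
Neither Aditi nor any entity Aditi controls holds any voting interest in Ridgeback.
So before the transaction, Aditi does not control Ridgeback.
After the purchase, Aditi's direct stake in Ardent rises to 15% + 28% = 43%, and Pablo's stake falls to 27%.
Aditi holds 43% of Ardent, so Aditi controls Ardent.
After the transaction, neither Aditi nor any entity Aditi controls holds a voting interest in Ridgeback, so Aditi still does not control it.
No new person acquires control, so the clause is not triggered.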